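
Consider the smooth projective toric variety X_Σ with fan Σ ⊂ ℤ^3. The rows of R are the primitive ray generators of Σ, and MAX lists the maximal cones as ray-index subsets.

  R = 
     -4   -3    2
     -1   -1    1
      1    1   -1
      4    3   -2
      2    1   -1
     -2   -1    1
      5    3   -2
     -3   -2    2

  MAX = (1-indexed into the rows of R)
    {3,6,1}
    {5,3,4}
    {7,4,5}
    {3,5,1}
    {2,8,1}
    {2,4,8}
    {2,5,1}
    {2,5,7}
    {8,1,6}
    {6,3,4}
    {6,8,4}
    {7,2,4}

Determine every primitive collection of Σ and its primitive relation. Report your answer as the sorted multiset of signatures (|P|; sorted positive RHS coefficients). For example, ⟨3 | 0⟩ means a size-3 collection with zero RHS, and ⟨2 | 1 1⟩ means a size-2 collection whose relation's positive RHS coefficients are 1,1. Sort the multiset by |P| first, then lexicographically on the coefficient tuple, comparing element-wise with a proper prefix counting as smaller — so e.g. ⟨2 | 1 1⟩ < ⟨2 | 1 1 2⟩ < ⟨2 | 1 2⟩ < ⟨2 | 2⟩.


Σ has 11 primitive collections:

  P={1,4}:  v_{1} + v_{4} = 0  ⇒ sig = ⟨2 | 0⟩
  P={2,3}:  v_{2} + v_{3} = 0  ⇒ sig = ⟨2 | 0⟩
  P={5,6}:  v_{5} + v_{6} = 0  ⇒ sig = ⟨2 | 0⟩
  P={2,6}:  v_{2} + v_{6} = v_{8}  ⇒ sig = ⟨2 | 1⟩
  P={3,8}:  v_{3} + v_{8} = v_{6}  ⇒ sig = ⟨2 | 1⟩
  P={5,8}:  v_{5} + v_{8} = v_{2}  ⇒ sig = ⟨2 | 1⟩
  P={1,7}:  v_{1} + v_{7} = v_{2} + v_{5}  ⇒ sig = ⟨2 | 1 1⟩
  P={3,7}:  v_{3} + v_{7} = v_{4} + v_{5}  ⇒ sig = ⟨2 | 1 1⟩
  P={6,7}:  v_{6} + v_{7} = v_{2} + v_{4}  ⇒ sig = ⟨2 | 1 1⟩
  P={7,8}:  v_{7} + v_{8} = 2·v_{2} + v_{4}  ⇒ sig = ⟨2 | 1 2⟩
  P={2,4,5}:  v_{2} + v_{4} + v_{5} = v_{7}  ⇒ sig = ⟨3 | 1⟩

Signatures (|P|; sorted positive RHS coefficients), sorted:
    |P|=2: 10 collections, coeffs (), (), (), (1), (1), (1), (1,1), (1,1), (1,1), (1,2)
    |P|=3: 1 collection, coeffs (1)


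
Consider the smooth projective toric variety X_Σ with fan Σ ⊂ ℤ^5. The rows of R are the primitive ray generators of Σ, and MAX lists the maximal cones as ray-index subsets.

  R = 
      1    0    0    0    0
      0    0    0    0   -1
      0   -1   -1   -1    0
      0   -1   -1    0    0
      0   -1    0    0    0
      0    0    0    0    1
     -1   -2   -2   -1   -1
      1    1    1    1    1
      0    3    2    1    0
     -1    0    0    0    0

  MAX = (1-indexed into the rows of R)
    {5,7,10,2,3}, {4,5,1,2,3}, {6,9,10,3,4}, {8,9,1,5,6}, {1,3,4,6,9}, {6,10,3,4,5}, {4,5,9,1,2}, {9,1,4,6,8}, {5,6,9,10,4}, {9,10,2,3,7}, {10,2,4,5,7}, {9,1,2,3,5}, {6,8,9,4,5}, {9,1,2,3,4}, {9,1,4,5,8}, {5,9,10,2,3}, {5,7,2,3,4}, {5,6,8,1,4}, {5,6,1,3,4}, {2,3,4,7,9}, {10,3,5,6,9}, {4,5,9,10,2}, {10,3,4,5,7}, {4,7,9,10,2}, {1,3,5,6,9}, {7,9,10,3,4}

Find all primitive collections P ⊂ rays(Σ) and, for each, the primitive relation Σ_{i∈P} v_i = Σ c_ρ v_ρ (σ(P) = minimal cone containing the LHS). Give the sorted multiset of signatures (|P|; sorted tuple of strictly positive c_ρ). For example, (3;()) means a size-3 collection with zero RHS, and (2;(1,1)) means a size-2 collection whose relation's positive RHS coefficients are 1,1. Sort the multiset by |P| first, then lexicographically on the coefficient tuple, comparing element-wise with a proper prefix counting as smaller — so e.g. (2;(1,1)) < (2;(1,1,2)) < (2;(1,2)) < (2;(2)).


12 collections generate NE(X_Σ); each relation:

  {1,10}:  v_{1} + v_{10} = 0  →  sig = (2;())
  {2,6}:  v_{2} + v_{6} = 0  →  sig = (2;())
  {7,8}:  v_{7} + v_{8} = v_{4}  →  sig = (2;(1))
  {3,8}:  v_{3} + v_{8} = v_{1} + v_{6}  →  sig = (2;(1,1))
  {1,7}:  v_{1} + v_{7} = v_{2} + v_{3} + v_{4}  →  sig = (2;(1,1,1))
  {6,7}:  v_{6} + v_{7} = v_{3} + v_{4} + v_{10}  →  sig = (2;(1,1,1))
  {2,8}:  v_{2} + v_{8} = v_{1} + v_{4} + v_{5} + v_{9}  →  sig = (2;(1,1,1,1))
  {8,10}:  v_{8} + v_{10} = v_{4} + v_{5} + v_{6} + v_{9}  →  sig = (2;(1,1,1,1))
  {5,7,9}:  v_{5} + v_{7} + v_{9} = v_{2} + v_{10}  →  sig = (3;(1,1))
  {3,4,5,9}:  v_{3} + v_{4} + v_{5} + v_{9} = 0  →  sig = (4;())
  {2,3,4,10}:  v_{2} + v_{3} + v_{4} + v_{10} = v_{7}  →  sig = (4;(1))
  {1,4,5,6,9}:  v_{1} + v_{4} + v_{5} + v_{6} + v_{9} = v_{8}  →  sig = (5;(1))

Signatures (|P|; sorted positive RHS coefficients), sorted:
    (2;())
    (2;())
    (2;(1))
    (2;(1,1))
    (2;(1,1,1))
    (2;(1,1,1))
    (2;(1,1,1,1))
    (2;(1,1,1,1))
    (3;(1,1))
    (4;())
    (4;(1))
    (5;(1))


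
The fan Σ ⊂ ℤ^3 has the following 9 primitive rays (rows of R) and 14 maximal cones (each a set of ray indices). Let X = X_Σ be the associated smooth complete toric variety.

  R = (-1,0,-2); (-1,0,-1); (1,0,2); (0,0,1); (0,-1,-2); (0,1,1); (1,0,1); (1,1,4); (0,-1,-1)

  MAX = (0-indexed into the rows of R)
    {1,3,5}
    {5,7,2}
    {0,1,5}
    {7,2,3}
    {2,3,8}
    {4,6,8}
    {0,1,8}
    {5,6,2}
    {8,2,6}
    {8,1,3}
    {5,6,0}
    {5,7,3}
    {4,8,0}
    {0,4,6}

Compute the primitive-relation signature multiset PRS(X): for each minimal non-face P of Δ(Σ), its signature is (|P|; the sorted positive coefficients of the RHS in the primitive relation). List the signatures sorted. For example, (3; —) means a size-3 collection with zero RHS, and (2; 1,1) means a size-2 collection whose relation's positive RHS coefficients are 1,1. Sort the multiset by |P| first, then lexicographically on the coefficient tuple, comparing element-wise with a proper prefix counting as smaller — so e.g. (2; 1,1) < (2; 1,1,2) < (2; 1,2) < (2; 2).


Δ(Σ) — 9 vertices, 17 min non-faces:

  P={0,2}:  v_{0} + v_{2} = 0  so sig = (2; —)
  P={1,6}:  v_{1} + v_{6} = 0  so sig = (2; —)
  P={5,8}:  v_{5} + v_{8} = 0  so sig = (2; —)
  P={0,3}:  v_{0} + v_{3} = v_{1}  so sig = (2; 1)
  P={1,2}:  v_{1} + v_{2} = v_{3}  so sig = (2; 1)
  P={3,4}:  v_{3} + v_{4} = v_{8}  so sig = (2; 1)
  P={3,6}:  v_{3} + v_{6} = v_{2}  so sig = (2; 1)
  P={4,7}:  v_{4} + v_{7} = v_{2}  so sig = (2; 1)
  P={0,7}:  v_{0} + v_{7} = v_{3} + v_{5}  so sig = (2; 1,1)
  P={1,4}:  v_{1} + v_{4} = v_{0} + v_{8}  so sig = (2; 1,1)
  P={2,4}:  v_{2} + v_{4} = v_{6} + v_{8}  so sig = (2; 1,1)
  P={4,5}:  v_{4} + v_{5} = v_{0} + v_{6}  so sig = (2; 1,1)
  P={7,8}:  v_{7} + v_{8} = v_{2} + v_{3}  so sig = (2; 1,1)
  P={1,7}:  v_{1} + v_{7} = 2·v_{3} + v_{5}  so sig = (2; 1,2)
  P={6,7}:  v_{6} + v_{7} = 2·v_{2} + v_{5}  so sig = (2; 1,2)
  P={0,6,8}:  v_{0} + v_{6} + v_{8} = v_{4}  so sig = (3; 1)
  P={2,3,5}:  v_{2} + v_{3} + v_{5} = v_{7}  so sig = (3; 1)

so the primitive-relation signature multiset is
{ (2; —) ×3,  (2; 1) ×5,  (2; 1,1) ×5,  (2; 1,2) ×2,  (3; 1) ×2 }


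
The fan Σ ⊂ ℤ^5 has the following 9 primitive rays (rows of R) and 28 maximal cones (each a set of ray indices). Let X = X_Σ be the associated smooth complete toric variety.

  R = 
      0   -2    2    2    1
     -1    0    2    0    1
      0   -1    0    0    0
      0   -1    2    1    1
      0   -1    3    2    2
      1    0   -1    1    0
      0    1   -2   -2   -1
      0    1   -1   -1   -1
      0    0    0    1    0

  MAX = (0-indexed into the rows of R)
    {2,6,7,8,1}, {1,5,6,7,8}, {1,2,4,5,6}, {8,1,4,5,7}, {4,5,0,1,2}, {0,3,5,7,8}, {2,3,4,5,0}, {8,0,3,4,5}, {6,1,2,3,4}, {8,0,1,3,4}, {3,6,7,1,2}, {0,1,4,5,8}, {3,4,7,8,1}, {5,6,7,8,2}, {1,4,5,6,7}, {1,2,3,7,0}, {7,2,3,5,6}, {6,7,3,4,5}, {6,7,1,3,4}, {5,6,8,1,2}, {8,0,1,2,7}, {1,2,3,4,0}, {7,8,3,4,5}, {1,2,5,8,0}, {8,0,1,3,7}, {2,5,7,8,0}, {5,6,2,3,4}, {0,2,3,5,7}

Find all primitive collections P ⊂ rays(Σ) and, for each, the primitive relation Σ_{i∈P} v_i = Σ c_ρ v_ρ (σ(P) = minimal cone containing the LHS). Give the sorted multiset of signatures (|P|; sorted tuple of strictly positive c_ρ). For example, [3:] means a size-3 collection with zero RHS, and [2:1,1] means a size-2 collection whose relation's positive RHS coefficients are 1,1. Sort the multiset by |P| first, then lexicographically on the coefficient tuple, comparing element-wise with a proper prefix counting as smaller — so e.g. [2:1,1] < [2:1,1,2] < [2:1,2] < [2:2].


Δ(Σ) — 9 vertices, 10 min non-faces:

  {0,6}:  v_{0} + v_{6} = v_{2}  so sig = [2:1]
  {3,6,8}:  v_{3} + v_{6} + v_{8} = 0  so sig = [3:]
  {1,3,5}:  v_{1} + v_{3} + v_{5} = v_{4}  so sig = [3:1]
  {2,3,8}:  v_{2} + v_{3} + v_{8} = v_{0}  so sig = [3:1]
  {2,4,7}:  v_{2} + v_{4} + v_{7} = v_{3}  so sig = [3:1]
  {4,6,8}:  v_{4} + v_{6} + v_{8} = v_{1} + v_{5}  so sig = [3:1,1]
  {2,4,8}:  v_{2} + v_{4} + v_{8} = v_{0} + v_{1} + v_{5}  so sig = [3:1,1,1]
  {0,4,7}:  v_{0} + v_{4} + v_{7} = 2·v_{3} + v_{8}  so sig = [3:1,2]
  {1,2,5,7}:  v_{1} + v_{2} + v_{5} + v_{7} = 0  so sig = [4:]
  {0,1,5,7}:  v_{0} + v_{1} + v_{5} + v_{7} = v_{3} + v_{8}  so sig = [4:1,1]

Signatures (|P|; sorted positive RHS coefficients), sorted:
{ [2:1],  [3:],  [3:1] ×3,  [3:1,1],  [3:1,1,1],  [3:1,2],  [4:],  [4:1,1] }


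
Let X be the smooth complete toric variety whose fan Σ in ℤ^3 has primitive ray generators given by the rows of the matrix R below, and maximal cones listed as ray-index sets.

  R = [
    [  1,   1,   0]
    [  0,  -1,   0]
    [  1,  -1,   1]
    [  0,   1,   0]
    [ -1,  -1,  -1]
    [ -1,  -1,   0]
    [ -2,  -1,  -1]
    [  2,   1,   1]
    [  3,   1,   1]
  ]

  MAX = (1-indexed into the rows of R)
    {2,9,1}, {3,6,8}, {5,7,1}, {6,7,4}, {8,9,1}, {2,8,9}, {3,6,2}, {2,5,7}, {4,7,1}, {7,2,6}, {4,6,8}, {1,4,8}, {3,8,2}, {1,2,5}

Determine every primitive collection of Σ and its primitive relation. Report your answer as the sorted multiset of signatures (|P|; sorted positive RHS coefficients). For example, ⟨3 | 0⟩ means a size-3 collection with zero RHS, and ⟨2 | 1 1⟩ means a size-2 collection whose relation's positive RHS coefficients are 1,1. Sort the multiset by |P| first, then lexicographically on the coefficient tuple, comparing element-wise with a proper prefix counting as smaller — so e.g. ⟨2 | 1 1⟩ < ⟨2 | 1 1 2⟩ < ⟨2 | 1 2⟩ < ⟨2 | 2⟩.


Primitive collections (18):

  P = {1,6}:  v_{1} + v_{6} = 0  ⟹  sig = ⟨2 | 0⟩
  P = {2,4}:  v_{2} + v_{4} = 0  ⟹  sig = ⟨2 | 0⟩
  P = {7,8}:  v_{7} + v_{8} = 0  ⟹  sig = ⟨2 | 0⟩
  P = {1,3}:  v_{1} + v_{3} = v_{2} + v_{8}  ⟹  sig = ⟨2 | 1 1⟩
  P = {3,4}:  v_{3} + v_{4} = v_{6} + v_{8}  ⟹  sig = ⟨2 | 1 1⟩
  P = {3,7}:  v_{3} + v_{7} = v_{2} + v_{6}  ⟹  sig = ⟨2 | 1 1⟩
  P = {4,5}:  v_{4} + v_{5} = v_{1} + v_{7}  ⟹  sig = ⟨2 | 1 1⟩
  P = {4,9}:  v_{4} + v_{9} = v_{1} + v_{8}  ⟹  sig = ⟨2 | 1 1⟩
  P = {5,6}:  v_{5} + v_{6} = v_{2} + v_{7}  ⟹  sig = ⟨2 | 1 1⟩
  P = {5,8}:  v_{5} + v_{8} = v_{1} + v_{2}  ⟹  sig = ⟨2 | 1 1⟩
  P = {6,9}:  v_{6} + v_{9} = v_{2} + v_{8}  ⟹  sig = ⟨2 | 1 1⟩
  P = {7,9}:  v_{7} + v_{9} = v_{1} + v_{2}  ⟹  sig = ⟨2 | 1 1⟩
  P = {3,5}:  v_{3} + v_{5} = 2·v_{2}  ⟹  sig = ⟨2 | 2⟩
  P = {3,9}:  v_{3} + v_{9} = 2·v_{2} + 2·v_{8}  ⟹  sig = ⟨2 | 2 2⟩
  P = {5,9}:  v_{5} + v_{9} = 2·v_{1} + 2·v_{2}  ⟹  sig = ⟨2 | 2 2⟩
  P = {1,2,7}:  v_{1} + v_{2} + v_{7} = v_{5}  ⟹  sig = ⟨3 | 1⟩
  P = {1,2,8}:  v_{1} + v_{2} + v_{8} = v_{9}  ⟹  sig = ⟨3 | 1⟩
  P = {2,6,8}:  v_{2} + v_{6} + v_{8} = v_{3}  ⟹  sig = ⟨3 | 1⟩

so the primitive-relation signature multiset is
    |P|=2: 15 collections, coeffs (), (), (), (1,1), (1,1), (1,1), (1,1), (1,1), (1,1), (1,1), (1,1), (1,1), (2), (2,2), (2,2)
    |P|=3: 3 collections, coeffs (1), (1), (1)


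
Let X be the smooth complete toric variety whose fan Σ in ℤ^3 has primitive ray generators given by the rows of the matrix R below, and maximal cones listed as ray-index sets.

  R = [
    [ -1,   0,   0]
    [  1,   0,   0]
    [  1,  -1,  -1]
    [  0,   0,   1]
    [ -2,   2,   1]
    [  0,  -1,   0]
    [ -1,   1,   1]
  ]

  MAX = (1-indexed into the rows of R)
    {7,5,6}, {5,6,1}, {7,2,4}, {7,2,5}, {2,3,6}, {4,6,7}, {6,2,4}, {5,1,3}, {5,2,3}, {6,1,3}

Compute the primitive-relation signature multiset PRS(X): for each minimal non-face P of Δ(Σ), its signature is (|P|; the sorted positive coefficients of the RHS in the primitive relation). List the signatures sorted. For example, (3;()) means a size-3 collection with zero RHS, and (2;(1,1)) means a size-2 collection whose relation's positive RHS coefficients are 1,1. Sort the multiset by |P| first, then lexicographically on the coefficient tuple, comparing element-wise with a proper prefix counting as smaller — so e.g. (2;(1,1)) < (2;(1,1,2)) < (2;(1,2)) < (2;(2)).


9 collections generate NE(X_Σ); each relation:

  P = {1,2}:  v_{1} + v_{2} = 0 — sig = (2;())
  P = {3,7}:  v_{3} + v_{7} = 0 — sig = (2;())
  P = {1,4}:  v_{1} + v_{4} = v_{6} + v_{7} — sig = (2;(1,1))
  P = {1,7}:  v_{1} + v_{7} = v_{5} + v_{6} — sig = (2;(1,1))
  P = {3,4}:  v_{3} + v_{4} = v_{2} + v_{6} — sig = (2;(1,1))
  P = {4,5}:  v_{4} + v_{5} = 2·v_{7} — sig = (2;(2))
  P = {2,5,6}:  v_{2} + v_{5} + v_{6} = v_{7} — sig = (3;(1))
  P = {2,6,7}:  v_{2} + v_{6} + v_{7} = v_{4} — sig = (3;(1))
  P = {3,5,6}:  v_{3} + v_{5} + v_{6} = v_{1} — sig = (3;(1))

Sorted signature multiset PRS(X):
    |P|=2: 6 collections, coeffs (), (), (1,1), (1,1), (1,1), (2)
    |P|=3: 3 collections, coeffs (1), (1), (1)


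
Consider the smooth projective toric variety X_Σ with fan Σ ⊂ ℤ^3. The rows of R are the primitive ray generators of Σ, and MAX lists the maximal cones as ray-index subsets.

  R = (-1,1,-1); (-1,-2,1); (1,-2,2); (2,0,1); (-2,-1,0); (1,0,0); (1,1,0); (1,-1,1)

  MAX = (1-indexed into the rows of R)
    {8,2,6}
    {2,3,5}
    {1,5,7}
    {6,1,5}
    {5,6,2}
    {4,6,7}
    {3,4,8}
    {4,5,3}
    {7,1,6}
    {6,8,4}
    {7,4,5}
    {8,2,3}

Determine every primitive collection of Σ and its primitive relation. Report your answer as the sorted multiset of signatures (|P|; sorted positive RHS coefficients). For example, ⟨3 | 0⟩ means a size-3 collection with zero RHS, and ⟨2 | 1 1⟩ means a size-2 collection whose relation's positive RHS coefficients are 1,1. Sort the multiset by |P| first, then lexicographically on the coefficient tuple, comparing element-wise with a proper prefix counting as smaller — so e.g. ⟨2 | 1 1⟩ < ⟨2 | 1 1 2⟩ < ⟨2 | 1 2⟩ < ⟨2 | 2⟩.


12 collections generate NE(X_Σ); each relation:

  P={1,8}:  v_{1} + v_{8} = 0  →  sig = ⟨2 | 0⟩
  P={1,2}:  v_{1} + v_{2} = v_{5}  →  sig = ⟨2 | 1⟩
  P={1,4}:  v_{1} + v_{4} = v_{7}  →  sig = ⟨2 | 1⟩
  P={2,4}:  v_{2} + v_{4} = v_{3}  →  sig = ⟨2 | 1⟩
  P={5,8}:  v_{5} + v_{8} = v_{2}  →  sig = ⟨2 | 1⟩
  P={7,8}:  v_{7} + v_{8} = v_{4}  →  sig = ⟨2 | 1⟩
  P={1,3}:  v_{1} + v_{3} = v_{4} + v_{5}  →  sig = ⟨2 | 1 1⟩
  P={2,7}:  v_{2} + v_{7} = v_{4} + v_{5}  →  sig = ⟨2 | 1 1⟩
  P={3,7}:  v_{3} + v_{7} = 2·v_{4} + v_{5}  →  sig = ⟨2 | 1 2⟩
  P={3,6}:  v_{3} + v_{6} = 2·v_{8}  →  sig = ⟨2 | 2⟩
  P={5,6,7}:  v_{5} + v_{6} + v_{7} = 0  →  sig = ⟨3 | 0⟩
  P={4,5,6}:  v_{4} + v_{5} + v_{6} = v_{8}  →  sig = ⟨3 | 1⟩

so the primitive-relation signature multiset is
    |P|=2: 10 collections, coeffs (), (1), (1), (1), (1), (1), (1,1), (1,1), (1,2), (2)
    |P|=3: 2 collections, coeffs (), (1)


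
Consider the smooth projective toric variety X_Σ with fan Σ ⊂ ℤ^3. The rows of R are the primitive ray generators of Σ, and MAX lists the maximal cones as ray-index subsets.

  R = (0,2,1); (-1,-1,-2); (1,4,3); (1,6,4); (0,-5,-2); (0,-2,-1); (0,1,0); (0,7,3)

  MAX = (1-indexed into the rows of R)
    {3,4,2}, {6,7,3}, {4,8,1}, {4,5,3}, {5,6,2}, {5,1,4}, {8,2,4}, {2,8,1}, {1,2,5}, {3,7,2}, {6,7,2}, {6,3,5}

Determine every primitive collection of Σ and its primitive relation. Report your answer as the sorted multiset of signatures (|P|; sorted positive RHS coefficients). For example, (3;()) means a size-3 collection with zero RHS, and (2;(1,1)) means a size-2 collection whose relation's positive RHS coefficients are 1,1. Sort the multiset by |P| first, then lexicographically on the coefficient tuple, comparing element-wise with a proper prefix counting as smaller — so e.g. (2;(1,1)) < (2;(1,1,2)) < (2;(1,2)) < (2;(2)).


The 14 primitive collections of Σ (r=8, n=3):

  • {1,6}:  v_{1} + v_{6} = 0 — sig = (2;())
  • {1,3}:  v_{1} + v_{3} = v_{4} — sig = (2;(1))
  • {4,6}:  v_{4} + v_{6} = v_{3} — sig = (2;(1))
  • {5,8}:  v_{5} + v_{8} = v_{1} — sig = (2;(1))
  • {1,7}:  v_{1} + v_{7} = v_{2} + v_{3} — sig = (2;(1,1))
  • {6,8}:  v_{6} + v_{8} = v_{2} + v_{4} — sig = (2;(1,1))
  • {7,8}:  v_{7} + v_{8} = 2·v_{2} + v_{3} + v_{4} — sig = (2;(1,1,2))
  • {3,8}:  v_{3} + v_{8} = v_{2} + 2·v_{4} — sig = (2;(1,2))
  • {4,7}:  v_{4} + v_{7} = v_{2} + 2·v_{3} — sig = (2;(1,2))
  • {5,7}:  v_{5} + v_{7} = 2·v_{6} — sig = (2;(2))
  • {2,4,5}:  v_{2} + v_{4} + v_{5} = 0 — sig = (3;())
  • {1,2,4}:  v_{1} + v_{2} + v_{4} = v_{8} — sig = (3;(1))
  • {2,3,5}:  v_{2} + v_{3} + v_{5} = v_{6} — sig = (3;(1))
  • {2,3,6}:  v_{2} + v_{3} + v_{6} = v_{7} — sig = (3;(1))

Hence PRS(X_Σ) =
    (2;())
    (2;(1))
    (2;(1))
    (2;(1))
    (2;(1,1))
    (2;(1,1))
    (2;(1,1,2))
    (2;(1,2))
    (2;(1,2))
    (2;(2))
    (3;())
    (3;(1))
    (3;(1))
    (3;(1))


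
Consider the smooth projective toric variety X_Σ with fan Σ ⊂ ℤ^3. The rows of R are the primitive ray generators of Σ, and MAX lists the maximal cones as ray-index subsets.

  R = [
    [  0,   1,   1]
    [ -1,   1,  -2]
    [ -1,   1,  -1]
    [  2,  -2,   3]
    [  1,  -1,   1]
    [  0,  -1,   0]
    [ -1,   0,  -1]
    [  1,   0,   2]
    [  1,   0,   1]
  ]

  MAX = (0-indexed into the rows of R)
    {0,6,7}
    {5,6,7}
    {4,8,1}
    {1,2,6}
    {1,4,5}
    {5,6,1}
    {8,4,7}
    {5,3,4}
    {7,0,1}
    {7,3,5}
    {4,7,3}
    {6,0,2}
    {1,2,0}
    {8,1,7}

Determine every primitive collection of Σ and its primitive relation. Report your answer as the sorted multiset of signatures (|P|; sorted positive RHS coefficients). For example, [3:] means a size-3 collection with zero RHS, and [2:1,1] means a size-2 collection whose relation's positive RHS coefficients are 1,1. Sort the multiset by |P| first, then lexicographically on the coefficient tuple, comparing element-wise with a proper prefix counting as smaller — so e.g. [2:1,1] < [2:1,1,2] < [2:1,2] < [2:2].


Δ(Σ) — 9 vertices, 20 min non-faces:

  P = {2,4}:  v_{2} + v_{4} = 0  ⇒ sig = [2:]
  P = {6,8}:  v_{6} + v_{8} = 0  ⇒ sig = [2:]
  P = {0,4}:  v_{0} + v_{4} = v_{7}  ⇒ sig = [2:1]
  P = {1,3}:  v_{1} + v_{3} = v_{4}  ⇒ sig = [2:1]
  P = {2,5}:  v_{2} + v_{5} = v_{6}  ⇒ sig = [2:1]
  P = {2,7}:  v_{2} + v_{7} = v_{0}  ⇒ sig = [2:1]
  P = {4,6}:  v_{4} + v_{6} = v_{5}  ⇒ sig = [2:1]
  P = {5,8}:  v_{5} + v_{8} = v_{4}  ⇒ sig = [2:1]
  P = {0,5}:  v_{0} + v_{5} = v_{6} + v_{7}  ⇒ sig = [2:1,1]
  P = {2,3}:  v_{2} + v_{3} = v_{5} + v_{7}  ⇒ sig = [2:1,1]
  P = {2,8}:  v_{2} + v_{8} = v_{1} + v_{7}  ⇒ sig = [2:1,1]
  P = {0,3}:  v_{0} + v_{3} = v_{5} + 2·v_{7}  ⇒ sig = [2:1,2]
  P = {0,8}:  v_{0} + v_{8} = v_{1} + 2·v_{7}  ⇒ sig = [2:1,2]
  P = {3,6}:  v_{3} + v_{6} = 2·v_{5} + v_{7}  ⇒ sig = [2:1,2]
  P = {3,8}:  v_{3} + v_{8} = 2·v_{4} + v_{7}  ⇒ sig = [2:1,2]
  P = {1,5,7}:  v_{1} + v_{5} + v_{7} = 0  ⇒ sig = [3:]
  P = {1,4,7}:  v_{1} + v_{4} + v_{7} = v_{8}  ⇒ sig = [3:1]
  P = {1,6,7}:  v_{1} + v_{6} + v_{7} = v_{2}  ⇒ sig = [3:1]
  P = {4,5,7}:  v_{4} + v_{5} + v_{7} = v_{3}  ⇒ sig = [3:1]
  P = {0,1,6}:  v_{0} + v_{1} + v_{6} = 2·v_{2}  ⇒ sig = [3:2]

Hence PRS(X_Σ) =
[[2:], [2:], [2:1], [2:1], [2:1], [2:1], [2:1], [2:1], [2:1,1], [2:1,1], [2:1,1], [2:1,2], [2:1,2], [2:1,2], [2:1,2], [3:], [3:1], [3:1], [3:1], [3:2]]


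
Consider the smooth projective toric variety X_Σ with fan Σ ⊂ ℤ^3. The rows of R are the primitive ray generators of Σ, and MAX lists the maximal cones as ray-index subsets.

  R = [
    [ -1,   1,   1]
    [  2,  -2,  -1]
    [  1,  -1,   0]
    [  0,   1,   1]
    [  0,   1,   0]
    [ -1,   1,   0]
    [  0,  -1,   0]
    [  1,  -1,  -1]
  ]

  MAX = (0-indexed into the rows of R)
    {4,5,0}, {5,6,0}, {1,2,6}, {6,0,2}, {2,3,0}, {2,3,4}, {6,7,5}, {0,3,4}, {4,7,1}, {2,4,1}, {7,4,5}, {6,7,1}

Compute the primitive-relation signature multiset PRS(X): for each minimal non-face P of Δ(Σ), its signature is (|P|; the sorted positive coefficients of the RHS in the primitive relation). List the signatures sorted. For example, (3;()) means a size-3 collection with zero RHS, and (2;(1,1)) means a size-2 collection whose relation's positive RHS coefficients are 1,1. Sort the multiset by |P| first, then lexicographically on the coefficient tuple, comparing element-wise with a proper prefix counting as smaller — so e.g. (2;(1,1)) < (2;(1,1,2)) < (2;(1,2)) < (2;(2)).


Σ has 11 primitive collections:

  P = {0,7}:  v_{0} + v_{7} = 0 — sig = (2;())
  P = {2,5}:  v_{2} + v_{5} = 0 — sig = (2;())
  P = {4,6}:  v_{4} + v_{6} = 0 — sig = (2;())
  P = {0,1}:  v_{0} + v_{1} = v_{2} — sig = (2;(1))
  P = {1,5}:  v_{1} + v_{5} = v_{7} — sig = (2;(1))
  P = {2,7}:  v_{2} + v_{7} = v_{1} — sig = (2;(1))
  P = {3,5}:  v_{3} + v_{5} = v_{0} + v_{4} — sig = (2;(1,1))
  P = {3,6}:  v_{3} + v_{6} = v_{0} + v_{2} — sig = (2;(1,1))
  P = {3,7}:  v_{3} + v_{7} = v_{2} + v_{4} — sig = (2;(1,1))
  P = {1,3}:  v_{1} + v_{3} = 2·v_{2} + v_{4} — sig = (2;(1,2))
  P = {0,2,4}:  v_{0} + v_{2} + v_{4} = v_{3} — sig = (3;(1))

so the primitive-relation signature multiset is
    |P|=2: 10 collections, coeffs (), (), (), (1), (1), (1), (1,1), (1,1), (1,1), (1,2)
    |P|=3: 1 collection, coeffs (1)


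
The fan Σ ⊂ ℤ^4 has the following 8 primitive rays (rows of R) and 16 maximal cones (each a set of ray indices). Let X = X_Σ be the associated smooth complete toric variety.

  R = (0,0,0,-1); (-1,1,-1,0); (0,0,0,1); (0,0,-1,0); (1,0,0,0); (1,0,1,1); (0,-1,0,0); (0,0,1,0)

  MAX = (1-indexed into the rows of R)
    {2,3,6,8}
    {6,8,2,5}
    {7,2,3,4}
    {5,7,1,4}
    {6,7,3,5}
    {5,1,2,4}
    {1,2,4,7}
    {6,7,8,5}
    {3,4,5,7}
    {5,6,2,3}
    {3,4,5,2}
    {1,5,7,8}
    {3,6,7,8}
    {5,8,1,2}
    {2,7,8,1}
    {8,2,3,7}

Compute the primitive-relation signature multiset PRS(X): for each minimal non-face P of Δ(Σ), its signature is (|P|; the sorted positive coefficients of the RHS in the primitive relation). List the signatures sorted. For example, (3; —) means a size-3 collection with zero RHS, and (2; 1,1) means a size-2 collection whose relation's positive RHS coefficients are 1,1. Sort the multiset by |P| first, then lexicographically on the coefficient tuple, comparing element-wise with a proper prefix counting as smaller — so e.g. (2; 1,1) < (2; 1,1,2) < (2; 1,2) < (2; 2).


7 minimal non-faces of Δ(Σ) (on 8 rays):

  P={1,3}:  v_{1} + v_{3} = 0  →  sig = (2; —)
  P={4,8}:  v_{4} + v_{8} = 0  →  sig = (2; —)
  P={1,6}:  v_{1} + v_{6} = v_{5} + v_{8}  →  sig = (2; 1,1)
  P={4,6}:  v_{4} + v_{6} = v_{3} + v_{5}  →  sig = (2; 1,1)
  P={2,5,7}:  v_{2} + v_{5} + v_{7} = v_{4}  →  sig = (3; 1)
  P={2,6,7}:  v_{2} + v_{6} + v_{7} = v_{3}  →  sig = (3; 1)
  P={3,5,8}:  v_{3} + v_{5} + v_{8} = v_{6}  →  sig = (3; 1)

so the primitive-relation signature multiset is
    |P|=2: 4 collections, coeffs (), (), (1,1), (1,1)
    |P|=3: 3 collections, coeffs (1), (1), (1)


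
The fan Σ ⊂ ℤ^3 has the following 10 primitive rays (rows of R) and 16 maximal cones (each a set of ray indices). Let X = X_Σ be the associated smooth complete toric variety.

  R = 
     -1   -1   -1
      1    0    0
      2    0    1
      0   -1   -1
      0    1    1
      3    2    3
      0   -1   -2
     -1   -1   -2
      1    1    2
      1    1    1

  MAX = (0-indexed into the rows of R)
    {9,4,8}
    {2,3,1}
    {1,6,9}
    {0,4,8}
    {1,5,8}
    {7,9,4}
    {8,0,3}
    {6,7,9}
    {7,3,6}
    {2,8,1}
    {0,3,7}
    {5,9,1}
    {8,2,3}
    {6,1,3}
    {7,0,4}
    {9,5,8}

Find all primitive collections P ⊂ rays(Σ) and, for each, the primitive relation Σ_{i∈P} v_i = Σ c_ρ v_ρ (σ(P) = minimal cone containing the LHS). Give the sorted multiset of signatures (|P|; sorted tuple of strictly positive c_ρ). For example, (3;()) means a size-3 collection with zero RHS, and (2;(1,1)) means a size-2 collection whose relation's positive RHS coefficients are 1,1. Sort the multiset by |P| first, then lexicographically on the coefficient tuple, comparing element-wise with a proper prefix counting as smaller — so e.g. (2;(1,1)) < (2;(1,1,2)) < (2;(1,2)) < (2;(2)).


The 23 primitive collections of Σ (r=10, n=3):

  P={0,9}:  v_{0} + v_{9} = 0  ⟹  sig = (2;())
  P={3,4}:  v_{3} + v_{4} = 0  ⟹  sig = (2;())
  P={7,8}:  v_{7} + v_{8} = 0  ⟹  sig = (2;())
  P={0,1}:  v_{0} + v_{1} = v_{3}  ⟹  sig = (2;(1))
  P={1,4}:  v_{1} + v_{4} = v_{9}  ⟹  sig = (2;(1))
  P={1,7}:  v_{1} + v_{7} = v_{6}  ⟹  sig = (2;(1))
  P={3,9}:  v_{3} + v_{9} = v_{1}  ⟹  sig = (2;(1))
  P={6,8}:  v_{6} + v_{8} = v_{1}  ⟹  sig = (2;(1))
  P={0,5}:  v_{0} + v_{5} = v_{1} + v_{8}  ⟹  sig = (2;(1,1))
  P={0,6}:  v_{0} + v_{6} = v_{3} + v_{7}  ⟹  sig = (2;(1,1))
  P={2,4}:  v_{2} + v_{4} = v_{1} + v_{8}  ⟹  sig = (2;(1,1))
  P={2,7}:  v_{2} + v_{7} = v_{1} + v_{3}  ⟹  sig = (2;(1,1))
  P={4,6}:  v_{4} + v_{6} = v_{7} + v_{9}  ⟹  sig = (2;(1,1))
  P={5,7}:  v_{5} + v_{7} = v_{1} + v_{9}  ⟹  sig = (2;(1,1))
  P={0,2}:  v_{0} + v_{2} = 2·v_{3} + v_{8}  ⟹  sig = (2;(1,2))
  P={2,6}:  v_{2} + v_{6} = 2·v_{1} + v_{3}  ⟹  sig = (2;(1,2))
  P={2,9}:  v_{2} + v_{9} = 2·v_{1} + v_{8}  ⟹  sig = (2;(1,2))
  P={3,5}:  v_{3} + v_{5} = 2·v_{1} + v_{8}  ⟹  sig = (2;(1,2))
  P={4,5}:  v_{4} + v_{5} = v_{8} + 2·v_{9}  ⟹  sig = (2;(1,2))
  P={5,6}:  v_{5} + v_{6} = 2·v_{1} + v_{9}  ⟹  sig = (2;(1,2))
  P={2,5}:  v_{2} + v_{5} = 3·v_{1} + 2·v_{8}  ⟹  sig = (2;(2,3))
  P={1,3,8}:  v_{1} + v_{3} + v_{8} = v_{2}  ⟹  sig = (3;(1))
  P={1,8,9}:  v_{1} + v_{8} + v_{9} = v_{5}  ⟹  sig = (3;(1))

Signatures (|P|; sorted positive RHS coefficients), sorted:
{ (2;()) ×3,  (2;(1)) ×5,  (2;(1,1)) ×6,  (2;(1,2)) ×6,  (2;(2,3)),  (3;(1)) ×2 }


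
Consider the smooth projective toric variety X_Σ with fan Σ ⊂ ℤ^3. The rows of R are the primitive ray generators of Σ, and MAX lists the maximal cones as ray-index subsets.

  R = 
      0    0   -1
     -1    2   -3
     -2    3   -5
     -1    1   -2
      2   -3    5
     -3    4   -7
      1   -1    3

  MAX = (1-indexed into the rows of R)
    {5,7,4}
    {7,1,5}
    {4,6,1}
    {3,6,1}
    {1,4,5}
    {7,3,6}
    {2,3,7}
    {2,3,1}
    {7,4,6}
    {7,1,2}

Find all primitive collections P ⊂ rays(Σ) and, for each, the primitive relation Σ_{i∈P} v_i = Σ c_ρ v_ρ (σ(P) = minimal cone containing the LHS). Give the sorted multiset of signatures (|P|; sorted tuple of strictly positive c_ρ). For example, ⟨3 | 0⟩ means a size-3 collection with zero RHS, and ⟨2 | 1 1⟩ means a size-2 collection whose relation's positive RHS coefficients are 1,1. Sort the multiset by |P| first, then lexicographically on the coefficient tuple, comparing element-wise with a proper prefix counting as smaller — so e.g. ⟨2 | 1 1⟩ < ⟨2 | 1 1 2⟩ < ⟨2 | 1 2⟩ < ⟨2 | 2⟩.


The 9 primitive collections of Σ (r=7, n=3):

  {3,5}:  v_{3} + v_{5} = 0  ⇒ sig = ⟨2 | 0⟩
  {2,4}:  v_{2} + v_{4} = v_{3}  ⇒ sig = ⟨2 | 1⟩
  {3,4}:  v_{3} + v_{4} = v_{6}  ⇒ sig = ⟨2 | 1⟩
  {5,6}:  v_{5} + v_{6} = v_{4}  ⇒ sig = ⟨2 | 1⟩
  {2,5}:  v_{2} + v_{5} = v_{1} + v_{7}  ⇒ sig = ⟨2 | 1 1⟩
  {2,6}:  v_{2} + v_{6} = 2·v_{3}  ⇒ sig = ⟨2 | 2⟩
  {1,4,7}:  v_{1} + v_{4} + v_{7} = 0  ⇒ sig = ⟨3 | 0⟩
  {1,3,7}:  v_{1} + v_{3} + v_{7} = v_{2}  ⇒ sig = ⟨3 | 1⟩
  {1,6,7}:  v_{1} + v_{6} + v_{7} = v_{3}  ⇒ sig = ⟨3 | 1⟩

Signatures (|P|; sorted positive RHS coefficients), sorted:
    |P|=2: 6 collections, coeffs (), (1), (1), (1), (1,1), (2)
    |P|=3: 3 collections, coeffs (), (1), (1)


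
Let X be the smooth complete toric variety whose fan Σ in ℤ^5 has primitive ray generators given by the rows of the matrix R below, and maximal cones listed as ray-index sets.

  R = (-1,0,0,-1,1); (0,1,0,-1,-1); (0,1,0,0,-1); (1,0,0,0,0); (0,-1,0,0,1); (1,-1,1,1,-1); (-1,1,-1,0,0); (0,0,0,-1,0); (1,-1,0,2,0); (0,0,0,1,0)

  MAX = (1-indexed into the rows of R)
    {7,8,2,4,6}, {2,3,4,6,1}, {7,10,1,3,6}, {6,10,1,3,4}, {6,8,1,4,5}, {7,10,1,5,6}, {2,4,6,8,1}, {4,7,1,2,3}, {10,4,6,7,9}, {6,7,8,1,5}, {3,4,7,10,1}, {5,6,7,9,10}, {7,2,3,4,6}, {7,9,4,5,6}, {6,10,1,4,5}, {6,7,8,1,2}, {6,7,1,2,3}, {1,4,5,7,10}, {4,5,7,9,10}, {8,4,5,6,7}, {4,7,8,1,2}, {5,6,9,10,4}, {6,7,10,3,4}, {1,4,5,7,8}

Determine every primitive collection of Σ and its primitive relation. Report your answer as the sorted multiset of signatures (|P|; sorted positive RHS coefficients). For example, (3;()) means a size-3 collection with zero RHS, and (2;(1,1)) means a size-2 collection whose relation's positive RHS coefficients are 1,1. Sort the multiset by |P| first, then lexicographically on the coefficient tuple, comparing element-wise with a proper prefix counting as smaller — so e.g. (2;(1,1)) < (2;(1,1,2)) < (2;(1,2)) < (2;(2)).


11 collections generate NE(X_Σ); each relation:

  {3,5}:  v_{3} + v_{5} = 0  →  sig = (2;())
  {8,10}:  v_{8} + v_{10} = 0  →  sig = (2;())
  {2,5}:  v_{2} + v_{5} = v_{8}  →  sig = (2;(1))
  {2,10}:  v_{2} + v_{10} = v_{3}  →  sig = (2;(1))
  {3,8}:  v_{3} + v_{8} = v_{2}  →  sig = (2;(1))
  {1,9}:  v_{1} + v_{9} = v_{5} + v_{10}  →  sig = (2;(1,1))
  {2,9}:  v_{2} + v_{9} = v_{4} + v_{6} + v_{7}  →  sig = (2;(1,1,1))
  {3,9}:  v_{3} + v_{9} = v_{4} + v_{6} + v_{7} + v_{10}  →  sig = (2;(1,1,1,1))
  {8,9}:  v_{8} + v_{9} = v_{4} + v_{5} + v_{6} + v_{7}  →  sig = (2;(1,1,1,1))
  {1,4,6,7}:  v_{1} + v_{4} + v_{6} + v_{7} = 0  →  sig = (4;())
  {4,5,6,7,10}:  v_{4} + v_{5} + v_{6} + v_{7} + v_{10} = v_{9}  →  sig = (5;(1))

Signatures (|P|; sorted positive RHS coefficients), sorted:
{ (2;()) ×2,  (2;(1)) ×3,  (2;(1,1)),  (2;(1,1,1)),  (2;(1,1,1,1)) ×2,  (4;()),  (5;(1)) }


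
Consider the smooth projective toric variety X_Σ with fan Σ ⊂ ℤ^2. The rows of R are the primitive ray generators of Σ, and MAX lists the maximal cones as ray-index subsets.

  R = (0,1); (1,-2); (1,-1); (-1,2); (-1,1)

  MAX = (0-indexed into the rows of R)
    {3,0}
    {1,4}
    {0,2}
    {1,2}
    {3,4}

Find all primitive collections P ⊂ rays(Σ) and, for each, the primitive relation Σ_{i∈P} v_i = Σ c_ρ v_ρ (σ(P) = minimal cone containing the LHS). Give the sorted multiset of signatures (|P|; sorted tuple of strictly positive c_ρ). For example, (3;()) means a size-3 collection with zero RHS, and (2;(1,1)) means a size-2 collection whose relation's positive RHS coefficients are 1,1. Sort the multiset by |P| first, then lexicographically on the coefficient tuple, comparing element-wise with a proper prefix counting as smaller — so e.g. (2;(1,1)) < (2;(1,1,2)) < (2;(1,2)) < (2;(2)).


5 minimal non-faces of Δ(Σ) (on 5 rays):

  {1,3}:  v_{1} + v_{3} = 0  →  sig = (2;())
  {2,4}:  v_{2} + v_{4} = 0  →  sig = (2;())
  {0,1}:  v_{0} + v_{1} = v_{2}  →  sig = (2;(1))
  {0,4}:  v_{0} + v_{4} = v_{3}  →  sig = (2;(1))
  {2,3}:  v_{2} + v_{3} = v_{0}  →  sig = (2;(1))

so the primitive-relation signature multiset is
{ (2;()) ×2,  (2;(1)) ×3 }


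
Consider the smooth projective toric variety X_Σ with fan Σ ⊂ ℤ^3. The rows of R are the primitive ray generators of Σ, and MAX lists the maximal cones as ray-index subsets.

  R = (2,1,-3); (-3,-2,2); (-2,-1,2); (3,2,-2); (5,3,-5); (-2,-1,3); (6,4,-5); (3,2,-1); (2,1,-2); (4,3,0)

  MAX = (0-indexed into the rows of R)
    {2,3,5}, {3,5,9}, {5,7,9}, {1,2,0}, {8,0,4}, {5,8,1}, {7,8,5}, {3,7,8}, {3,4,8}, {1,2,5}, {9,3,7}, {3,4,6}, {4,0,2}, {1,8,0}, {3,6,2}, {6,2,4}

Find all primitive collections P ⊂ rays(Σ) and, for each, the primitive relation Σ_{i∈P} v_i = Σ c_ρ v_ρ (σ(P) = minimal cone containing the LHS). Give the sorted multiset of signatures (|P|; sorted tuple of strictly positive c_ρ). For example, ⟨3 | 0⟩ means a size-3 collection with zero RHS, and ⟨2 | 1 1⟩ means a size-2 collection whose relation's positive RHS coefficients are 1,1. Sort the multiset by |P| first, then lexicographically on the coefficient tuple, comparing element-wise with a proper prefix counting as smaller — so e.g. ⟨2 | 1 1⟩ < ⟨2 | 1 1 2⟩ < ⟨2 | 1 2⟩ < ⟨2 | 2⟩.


Minimal non-faces — 24 found among 10 rays, 16 max cones:

  P={0,5}:  v_{0} + v_{5} = 0  ⇒ sig = ⟨2 | 0⟩
  P={1,3}:  v_{1} + v_{3} = 0  ⇒ sig = ⟨2 | 0⟩
  P={2,8}:  v_{2} + v_{8} = 0  ⇒ sig = ⟨2 | 0⟩
  P={0,3}:  v_{0} + v_{3} = v_{4}  ⇒ sig = ⟨2 | 1⟩
  P={1,4}:  v_{1} + v_{4} = v_{0}  ⇒ sig = ⟨2 | 1⟩
  P={4,5}:  v_{4} + v_{5} = v_{3}  ⇒ sig = ⟨2 | 1⟩
  P={0,7}:  v_{0} + v_{7} = v_{3} + v_{8}  ⇒ sig = ⟨2 | 1 1⟩
  P={0,9}:  v_{0} + v_{9} = v_{3} + v_{7}  ⇒ sig = ⟨2 | 1 1⟩
  P={1,6}:  v_{1} + v_{6} = v_{2} + v_{4}  ⇒ sig = ⟨2 | 1 1⟩
  P={1,7}:  v_{1} + v_{7} = v_{5} + v_{8}  ⇒ sig = ⟨2 | 1 1⟩
  P={1,9}:  v_{1} + v_{9} = v_{5} + v_{7}  ⇒ sig = ⟨2 | 1 1⟩
  P={2,7}:  v_{2} + v_{7} = v_{3} + v_{5}  ⇒ sig = ⟨2 | 1 1⟩
  P={6,8}:  v_{6} + v_{8} = v_{3} + v_{4}  ⇒ sig = ⟨2 | 1 1⟩
  P={0,6}:  v_{0} + v_{6} = v_{2} + 2·v_{4}  ⇒ sig = ⟨2 | 1 2⟩
  P={4,7}:  v_{4} + v_{7} = 2·v_{3} + v_{8}  ⇒ sig = ⟨2 | 1 2⟩
  P={4,9}:  v_{4} + v_{9} = 2·v_{3} + v_{7}  ⇒ sig = ⟨2 | 1 2⟩
  P={5,6}:  v_{5} + v_{6} = v_{2} + 2·v_{3}  ⇒ sig = ⟨2 | 1 2⟩
  P={6,9}:  v_{6} + v_{9} = 4·v_{3} + v_{5}  ⇒ sig = ⟨2 | 1 4⟩
  P={8,9}:  v_{8} + v_{9} = 2·v_{7}  ⇒ sig = ⟨2 | 2⟩
  P={2,9}:  v_{2} + v_{9} = 2·v_{3} + 2·v_{5}  ⇒ sig = ⟨2 | 2 2⟩
  P={6,7}:  v_{6} + v_{7} = 3·v_{3}  ⇒ sig = ⟨2 | 3⟩
  P={2,3,4}:  v_{2} + v_{3} + v_{4} = v_{6}  ⇒ sig = ⟨3 | 1⟩
  P={3,5,7}:  v_{3} + v_{5} + v_{7} = v_{9}  ⇒ sig = ⟨3 | 1⟩
  P={3,5,8}:  v_{3} + v_{5} + v_{8} = v_{7}  ⇒ sig = ⟨3 | 1⟩

Signatures (|P|; sorted positive RHS coefficients), sorted:
    ⟨2 | 0⟩
    ⟨2 | 0⟩
    ⟨2 | 0⟩
    ⟨2 | 1⟩
    ⟨2 | 1⟩
    ⟨2 | 1⟩
    ⟨2 | 1 1⟩
    ⟨2 | 1 1⟩
    ⟨2 | 1 1⟩
    ⟨2 | 1 1⟩
    ⟨2 | 1 1⟩
    ⟨2 | 1 1⟩
    ⟨2 | 1 1⟩
    ⟨2 | 1 2⟩
    ⟨2 | 1 2⟩
    ⟨2 | 1 2⟩
    ⟨2 | 1 2⟩
    ⟨2 | 1 4⟩
    ⟨2 | 2⟩
    ⟨2 | 2 2⟩
    ⟨2 | 3⟩
    ⟨3 | 1⟩
    ⟨3 | 1⟩
    ⟨3 | 1⟩


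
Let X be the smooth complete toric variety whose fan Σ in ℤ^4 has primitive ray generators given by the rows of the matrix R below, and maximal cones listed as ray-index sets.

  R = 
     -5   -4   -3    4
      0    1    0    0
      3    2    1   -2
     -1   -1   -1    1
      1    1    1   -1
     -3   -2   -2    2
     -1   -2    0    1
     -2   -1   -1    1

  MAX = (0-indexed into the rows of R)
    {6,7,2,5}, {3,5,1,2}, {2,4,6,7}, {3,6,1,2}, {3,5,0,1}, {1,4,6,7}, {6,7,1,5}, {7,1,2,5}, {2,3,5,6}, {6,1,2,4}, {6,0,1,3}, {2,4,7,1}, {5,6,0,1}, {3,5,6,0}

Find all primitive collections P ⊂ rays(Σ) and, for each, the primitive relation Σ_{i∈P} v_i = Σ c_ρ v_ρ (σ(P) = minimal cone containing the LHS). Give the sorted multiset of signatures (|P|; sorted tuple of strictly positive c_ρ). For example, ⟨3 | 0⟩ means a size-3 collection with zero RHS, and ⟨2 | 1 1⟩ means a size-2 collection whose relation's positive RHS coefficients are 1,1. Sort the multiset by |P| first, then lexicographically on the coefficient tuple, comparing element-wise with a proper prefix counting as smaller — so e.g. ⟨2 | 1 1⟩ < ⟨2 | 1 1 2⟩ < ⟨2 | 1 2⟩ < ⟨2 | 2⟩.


9 minimal non-faces of Δ(Σ) (on 8 rays):

  • {3,4}:  v_{3} + v_{4} = 0  ⇒ sig = ⟨2 | 0⟩
  • {3,7}:  v_{3} + v_{7} = v_{5}  ⇒ sig = ⟨2 | 1⟩
  • {4,5}:  v_{4} + v_{5} = v_{7}  ⇒ sig = ⟨2 | 1⟩
  • {0,4}:  v_{0} + v_{4} = v_{1} + v_{5} + v_{6}  ⇒ sig = ⟨2 | 1 1 1⟩
  • {0,7}:  v_{0} + v_{7} = v_{1} + 2·v_{5} + v_{6}  ⇒ sig = ⟨2 | 1 1 2⟩
  • {0,2}:  v_{0} + v_{2} = 2·v_{3}  ⇒ sig = ⟨2 | 2⟩
  • {1,2,6,7}:  v_{1} + v_{2} + v_{6} + v_{7} = 0  ⇒ sig = ⟨4 | 0⟩
  • {1,2,5,6}:  v_{1} + v_{2} + v_{5} + v_{6} = v_{3}  ⇒ sig = ⟨4 | 1⟩
  • {1,3,5,6}:  v_{1} + v_{3} + v_{5} + v_{6} = v_{0}  ⇒ sig = ⟨4 | 1⟩

Sorted signature multiset PRS(X):
{ ⟨2 | 0⟩,  ⟨2 | 1⟩ ×2,  ⟨2 | 1 1 1⟩,  ⟨2 | 1 1 2⟩,  ⟨2 | 2⟩,  ⟨4 | 0⟩,  ⟨4 | 1⟩ ×2 }


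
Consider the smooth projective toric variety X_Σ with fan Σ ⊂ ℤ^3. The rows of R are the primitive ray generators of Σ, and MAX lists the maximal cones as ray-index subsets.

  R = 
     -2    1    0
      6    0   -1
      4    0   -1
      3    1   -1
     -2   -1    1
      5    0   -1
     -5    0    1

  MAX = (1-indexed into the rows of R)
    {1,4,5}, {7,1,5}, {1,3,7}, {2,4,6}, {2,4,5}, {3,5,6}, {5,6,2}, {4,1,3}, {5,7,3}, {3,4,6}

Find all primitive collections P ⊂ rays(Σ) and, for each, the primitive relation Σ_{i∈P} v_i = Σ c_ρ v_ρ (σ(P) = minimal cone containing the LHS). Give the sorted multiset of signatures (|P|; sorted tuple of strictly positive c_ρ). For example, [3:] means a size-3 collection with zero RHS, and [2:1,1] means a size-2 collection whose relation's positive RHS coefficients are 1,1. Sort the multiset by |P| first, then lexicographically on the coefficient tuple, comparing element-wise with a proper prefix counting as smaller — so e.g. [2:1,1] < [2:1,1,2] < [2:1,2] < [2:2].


Minimal non-faces — 9 found among 7 rays, 10 max cones:

  • {6,7}:  v_{6} + v_{7} = 0  ⇒ sig = [2:]
  • {1,6}:  v_{1} + v_{6} = v_{4}  ⇒ sig = [2:1]
  • {4,7}:  v_{4} + v_{7} = v_{1}  ⇒ sig = [2:1]
  • {2,7}:  v_{2} + v_{7} = v_{4} + v_{5}  ⇒ sig = [2:1,1]
  • {1,2}:  v_{1} + v_{2} = 2·v_{4} + v_{5}  ⇒ sig = [2:1,2]
  • {2,3}:  v_{2} + v_{3} = 2·v_{6}  ⇒ sig = [2:2]
  • {1,3,5}:  v_{1} + v_{3} + v_{5} = 0  ⇒ sig = [3:]
  • {3,4,5}:  v_{3} + v_{4} + v_{5} = v_{6}  ⇒ sig = [3:1]
  • {4,5,6}:  v_{4} + v_{5} + v_{6} = v_{2}  ⇒ sig = [3:1]

so the primitive-relation signature multiset is
{ [2:],  [2:1] ×2,  [2:1,1],  [2:1,2],  [2:2],  [3:],  [3:1] ×2 }


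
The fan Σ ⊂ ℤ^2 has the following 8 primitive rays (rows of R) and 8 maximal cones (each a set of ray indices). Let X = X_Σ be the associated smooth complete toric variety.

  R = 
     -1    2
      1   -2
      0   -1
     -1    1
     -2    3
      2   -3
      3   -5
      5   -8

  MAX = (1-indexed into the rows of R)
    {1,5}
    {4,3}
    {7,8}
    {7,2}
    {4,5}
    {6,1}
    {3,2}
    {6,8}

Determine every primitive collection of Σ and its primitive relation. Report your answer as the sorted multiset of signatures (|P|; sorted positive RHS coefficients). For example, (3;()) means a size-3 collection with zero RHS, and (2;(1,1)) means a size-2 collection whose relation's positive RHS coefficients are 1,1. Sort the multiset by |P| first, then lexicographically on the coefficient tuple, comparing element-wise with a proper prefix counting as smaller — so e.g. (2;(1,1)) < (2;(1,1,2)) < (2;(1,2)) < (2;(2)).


The 20 primitive collections of Σ (r=8, n=2):

  P={1,2}:  v_{1} + v_{2} = 0 — sig = (2;())
  P={5,6}:  v_{5} + v_{6} = 0 — sig = (2;())
  P={1,3}:  v_{1} + v_{3} = v_{4} — sig = (2;(1))
  P={1,4}:  v_{1} + v_{4} = v_{5} — sig = (2;(1))
  P={1,7}:  v_{1} + v_{7} = v_{6} — sig = (2;(1))
  P={2,4}:  v_{2} + v_{4} = v_{3} — sig = (2;(1))
  P={2,5}:  v_{2} + v_{5} = v_{4} — sig = (2;(1))
  P={2,6}:  v_{2} + v_{6} = v_{7} — sig = (2;(1))
  P={4,6}:  v_{4} + v_{6} = v_{2} — sig = (2;(1))
  P={5,7}:  v_{5} + v_{7} = v_{2} — sig = (2;(1))
  P={5,8}:  v_{5} + v_{8} = v_{7} — sig = (2;(1))
  P={6,7}:  v_{6} + v_{7} = v_{8} — sig = (2;(1))
  P={4,8}:  v_{4} + v_{8} = v_{2} + v_{7} — sig = (2;(1,1))
  P={3,8}:  v_{3} + v_{8} = 2·v_{2} + v_{7} — sig = (2;(1,2))
  P={1,8}:  v_{1} + v_{8} = 2·v_{6} — sig = (2;(2))
  P={2,8}:  v_{2} + v_{8} = 2·v_{7} — sig = (2;(2))
  P={3,5}:  v_{3} + v_{5} = 2·v_{4} — sig = (2;(2))
  P={3,6}:  v_{3} + v_{6} = 2·v_{2} — sig = (2;(2))
  P={4,7}:  v_{4} + v_{7} = 2·v_{2} — sig = (2;(2))
  P={3,7}:  v_{3} + v_{7} = 3·v_{2} — sig = (2;(3))

so the primitive-relation signature multiset is
[(2;()), (2;()), (2;(1)), (2;(1)), (2;(1)), (2;(1)), (2;(1)), (2;(1)), (2;(1)), (2;(1)), (2;(1)), (2;(1)), (2;(1,1)), (2;(1,2)), (2;(2)), (2;(2)), (2;(2)), (2;(2)), (2;(2)), (2;(3))]
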